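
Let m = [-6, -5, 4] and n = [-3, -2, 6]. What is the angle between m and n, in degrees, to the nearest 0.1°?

32.2

m · n = (-6)·(-3) + (-5)·(-2) + 4·6 = 18 + 10 + 24 = 52
|m|² = 36 + 25 + 16 = 77,  |m| = √77 ≈ 8.774964
|n|² = 9 + 4 + 36 = 49,  |n| = √49 ≈ 7.000000
cos θ = 52 / (8.774964 · 7.000000) ≈ 0.84656
θ = arccos(0.84656) ≈ 32.2°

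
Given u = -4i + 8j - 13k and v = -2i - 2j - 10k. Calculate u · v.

u · v = (-4)·(-2) + 8·(-2) + (-13)·(-10) = 8 - 16 + 130 = 122

122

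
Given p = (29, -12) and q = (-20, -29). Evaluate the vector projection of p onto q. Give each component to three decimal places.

(3.739, 5.421)

p · q = 29·(-20) + (-12)·(-29) = -580 + 348 = -232
|q|² = 400 + 841 = 1241
proj_q p = (-232/1241) · (-20, -29) ≈ (3.739, 5.421)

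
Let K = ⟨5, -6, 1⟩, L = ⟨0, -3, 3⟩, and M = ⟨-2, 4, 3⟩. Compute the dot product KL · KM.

69

KL = L − K = (-5, 3, 2)
KM = M − K = (-7, 10, 2)
KL · KM = (-5)·(-7) + 3·10 + 2·2 = 35 + 30 + 4 = 69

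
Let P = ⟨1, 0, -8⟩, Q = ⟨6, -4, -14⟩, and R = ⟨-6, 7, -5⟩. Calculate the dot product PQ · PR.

-81

PQ = Q − P = (5, -4, -6)
PR = R − P = (-7, 7, 3)
PQ · PR = 5·(-7) + (-4)·7 + (-6)·3 = -35 - 28 - 18 = -81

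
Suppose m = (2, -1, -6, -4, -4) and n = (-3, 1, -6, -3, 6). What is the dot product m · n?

m · n = 2·(-3) + (-1)·1 + (-6)·(-6) + (-4)·(-3) + (-4)·6 = -6 - 1 + 36 + 12 - 24 = 17

17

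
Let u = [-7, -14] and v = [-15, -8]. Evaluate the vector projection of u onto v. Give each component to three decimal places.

u · v = (-7)·(-15) + (-14)·(-8) = 105 + 112 = 217
|v|² = 225 + 64 = 289
proj_v u = (217/289) · (-15, -8) ≈ (-11.263, -6.007)

(-11.263, -6.007)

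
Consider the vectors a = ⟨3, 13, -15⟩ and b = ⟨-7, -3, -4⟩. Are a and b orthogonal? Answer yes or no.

yes

a · b = 3·(-7) + 13·(-3) + (-15)·(-4) = -21 - 39 + 60 = 0
Zero, so the vectors are orthogonal.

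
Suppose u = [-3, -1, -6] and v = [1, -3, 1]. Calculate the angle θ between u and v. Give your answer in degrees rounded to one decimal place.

u · v = (-3)·1 + (-1)·(-3) + (-6)·1 = -3 + 3 - 6 = -6
|u|² = 9 + 1 + 36 = 46,  |u| = √46 ≈ 6.782330
|v|² = 1 + 9 + 1 = 11,  |v| = √11 ≈ 3.316625
cos θ = -6 / (6.782330 · 3.316625) ≈ -0.26673
θ = arccos(-0.26673) ≈ 105.5°

105.5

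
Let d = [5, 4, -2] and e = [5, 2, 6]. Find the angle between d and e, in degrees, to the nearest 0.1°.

67.2

d · e = 5·5 + 4·2 + (-2)·6 = 25 + 8 - 12 = 21
|d|² = 25 + 16 + 4 = 45,  |d| = √45 ≈ 6.708204
|e|² = 25 + 4 + 36 = 65,  |e| = √65 ≈ 8.062258
cos θ = 21 / (6.708204 · 8.062258) ≈ 0.38829
θ = arccos(0.38829) ≈ 67.2°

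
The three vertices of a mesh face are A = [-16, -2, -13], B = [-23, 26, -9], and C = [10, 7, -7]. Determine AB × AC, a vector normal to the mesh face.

AB = (-7, 28, 4)
AC = (26, 9, 6)
i: 28·6 - 4·9 = 168 - 36 = 132
j: 4·26 - (-7)·6 = 104 - (-42) = 146
k: (-7)·9 - 28·26 = -63 - 728 = -791
AB × AC = (132, 146, -791)

(132, 146, -791)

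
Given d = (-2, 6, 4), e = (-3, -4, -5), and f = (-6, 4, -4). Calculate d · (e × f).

e × f:
i: (-4)·(-4) - (-5)·4 = 16 - (-20) = 36
j: (-5)·(-6) - (-3)·(-4) = 30 - 12 = 18
k: (-3)·4 - (-4)·(-6) = -12 - 24 = -36
e × f = (36, 18, -36)
d · (e × f) = (-2)·36 + 6·18 + 4·(-36) = -72 + 108 - 144 = -108

-108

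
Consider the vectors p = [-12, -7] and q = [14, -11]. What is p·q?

-91

p · q = (-12)·14 + (-7)·(-11) = -168 + 77 = -91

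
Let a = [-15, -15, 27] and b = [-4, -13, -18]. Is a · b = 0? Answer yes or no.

no

a · b = (-15)·(-4) + (-15)·(-13) + 27·(-18) = 60 + 195 - 486 = -231
Nonzero, so the vectors are not orthogonal.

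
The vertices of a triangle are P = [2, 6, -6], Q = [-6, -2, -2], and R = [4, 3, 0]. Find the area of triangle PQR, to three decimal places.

38.833

PQ = (-8, -8, 4),  PR = (2, -3, 6)
i: (-8)·6 - 4·(-3) = -48 - (-12) = -36
j: 4·2 - (-8)·6 = 8 - (-48) = 56
k: (-8)·(-3) - (-8)·2 = 24 - (-16) = 40
PQ × PR = (-36, 56, 40)
|PQ × PR| = √6032 ≈ 77.6660
area = ½ · 77.6660 ≈ 38.833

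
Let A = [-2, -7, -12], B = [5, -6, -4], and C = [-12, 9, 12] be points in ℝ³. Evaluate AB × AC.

AB = (7, 1, 8)
AC = (-10, 16, 24)
i: 1·24 - 8·16 = 24 - 128 = -104
j: 8·(-10) - 7·24 = -80 - 168 = -248
k: 7·16 - 1·(-10) = 112 - (-10) = 122
AB × AC = (-104, -248, 122)

(-104, -248, 122)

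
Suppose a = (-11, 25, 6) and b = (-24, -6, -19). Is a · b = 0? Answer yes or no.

a · b = (-11)·(-24) + 25·(-6) + 6·(-19) = 264 - 150 - 114 = 0
Zero, so the vectors are orthogonal.

yes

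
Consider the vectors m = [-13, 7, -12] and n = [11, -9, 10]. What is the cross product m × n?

i: 7·10 - (-12)·(-9) = 70 - 108 = -38
j: (-12)·11 - (-13)·10 = -132 - (-130) = -2
k: (-13)·(-9) - 7·11 = 117 - 77 = 40
m × n = (-38, -2, 40)

(-38, -2, 40)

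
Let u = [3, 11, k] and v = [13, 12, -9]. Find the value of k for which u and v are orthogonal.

19

u · v = 3·13 + 11·12 + k·(-9) = 171 - 9k
Set equal to 0: -9k = -171, so k = 19.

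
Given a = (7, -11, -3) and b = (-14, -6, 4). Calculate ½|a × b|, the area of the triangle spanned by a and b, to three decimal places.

i: (-11)·4 - (-3)·(-6) = -44 - 18 = -62
j: (-3)·(-14) - 7·4 = 42 - 28 = 14
k: 7·(-6) - (-11)·(-14) = -42 - 154 = -196
a × b = (-62, 14, -196)
|a × b| = √((-62)² + 14² + (-196)²) = √42456 ≈ 206.0485
area = ½ · 206.0485 ≈ 103.024

103.024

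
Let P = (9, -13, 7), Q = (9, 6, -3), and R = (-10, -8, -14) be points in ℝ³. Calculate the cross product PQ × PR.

(-349, 190, 361)

PQ = (0, 19, -10)
PR = (-19, 5, -21)
i: 19·(-21) - (-10)·5 = -399 - (-50) = -349
j: (-10)·(-19) - 0·(-21) = 190 - 0 = 190
k: 0·5 - 19·(-19) = 0 - (-361) = 361
PQ × PR = (-349, 190, 361)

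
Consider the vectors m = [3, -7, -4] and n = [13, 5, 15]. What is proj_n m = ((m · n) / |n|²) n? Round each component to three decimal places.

m · n = 3·13 + (-7)·5 + (-4)·15 = 39 - 35 - 60 = -56
|n|² = 169 + 25 + 225 = 419
proj_n m = (-56/419) · (13, 5, 15) ≈ (-1.737, -0.668, -2.005)

(-1.737, -0.668, -2.005)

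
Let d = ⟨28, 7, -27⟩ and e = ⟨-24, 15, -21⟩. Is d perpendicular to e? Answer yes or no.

d · e = 28·(-24) + 7·15 + (-27)·(-21) = -672 + 105 + 567 = 0
Zero, so the vectors are orthogonal.

yes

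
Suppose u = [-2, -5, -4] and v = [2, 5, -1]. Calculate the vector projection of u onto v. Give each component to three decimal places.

u · v = (-2)·2 + (-5)·5 + (-4)·(-1) = -4 - 25 + 4 = -25
|v|² = 4 + 25 + 1 = 30
proj_v u = (-25/30) · (2, 5, -1) ≈ (-1.667, -4.167, 0.833)

(-1.667, -4.167, 0.833)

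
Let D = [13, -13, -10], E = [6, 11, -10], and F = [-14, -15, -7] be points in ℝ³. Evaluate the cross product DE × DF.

(72, 21, 662)

DE = (-7, 24, 0)
DF = (-27, -2, 3)
i: 24·3 - 0·(-2) = 72 - 0 = 72
j: 0·(-27) - (-7)·3 = 0 - (-21) = 21
k: (-7)·(-2) - 24·(-27) = 14 - (-648) = 662
DE × DF = (72, 21, 662)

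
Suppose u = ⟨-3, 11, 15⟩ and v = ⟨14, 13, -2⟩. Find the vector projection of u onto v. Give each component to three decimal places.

(2.694, 2.501, -0.385)

u · v = (-3)·14 + 11·13 + 15·(-2) = -42 + 143 - 30 = 71
|v|² = 196 + 169 + 4 = 369
proj_v u = (71/369) · (14, 13, -2) ≈ (2.694, 2.501, -0.385)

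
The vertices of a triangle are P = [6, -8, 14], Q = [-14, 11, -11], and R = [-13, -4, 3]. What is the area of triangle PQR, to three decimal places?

197.400

PQ = (-20, 19, -25),  PR = (-19, 4, -11)
i: 19·(-11) - (-25)·4 = -209 - (-100) = -109
j: (-25)·(-19) - (-20)·(-11) = 475 - 220 = 255
k: (-20)·4 - 19·(-19) = -80 - (-361) = 281
PQ × PR = (-109, 255, 281)
|PQ × PR| = √155867 ≈ 394.7999
area = ½ · 394.7999 ≈ 197.400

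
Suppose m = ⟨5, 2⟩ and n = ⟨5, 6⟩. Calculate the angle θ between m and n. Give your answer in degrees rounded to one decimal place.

m · n = 5·5 + 2·6 = 25 + 12 = 37
|m|² = 25 + 4 = 29,  |m| = √29 ≈ 5.385165
|n|² = 25 + 36 = 61,  |n| = √61 ≈ 7.810250
cos θ = 37 / (5.385165 · 7.810250) ≈ 0.87971
θ = arccos(0.87971) ≈ 28.4°

28.4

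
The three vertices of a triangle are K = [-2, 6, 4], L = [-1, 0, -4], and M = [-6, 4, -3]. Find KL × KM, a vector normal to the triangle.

KL = (1, -6, -8)
KM = (-4, -2, -7)
i: (-6)·(-7) - (-8)·(-2) = 42 - 16 = 26
j: (-8)·(-4) - 1·(-7) = 32 - (-7) = 39
k: 1·(-2) - (-6)·(-4) = -2 - 24 = -26
KL × KM = (26, 39, -26)

(26, 39, -26)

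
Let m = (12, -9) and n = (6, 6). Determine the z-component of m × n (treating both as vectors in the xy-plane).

12·6 - (-9)·6 = 72 - (-54) = 126

126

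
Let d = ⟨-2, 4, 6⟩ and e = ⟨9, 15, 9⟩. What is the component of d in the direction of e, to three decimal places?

d · e = (-2)·9 + 4·15 + 6·9 = -18 + 60 + 54 = 96
|e| = √(81 + 225 + 81) = √387 ≈ 19.6723
comp_e d = 96 / √387 ≈ 4.880

4.880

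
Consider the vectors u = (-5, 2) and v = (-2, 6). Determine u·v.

u · v = (-5)·(-2) + 2·6 = 10 + 12 = 22

22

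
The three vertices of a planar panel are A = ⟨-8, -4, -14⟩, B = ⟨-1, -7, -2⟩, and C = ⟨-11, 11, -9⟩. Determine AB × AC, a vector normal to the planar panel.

(-195, -71, 96)

AB = (7, -3, 12)
AC = (-3, 15, 5)
i: (-3)·5 - 12·15 = -15 - 180 = -195
j: 12·(-3) - 7·5 = -36 - 35 = -71
k: 7·15 - (-3)·(-3) = 105 - 9 = 96
AB × AC = (-195, -71, 96)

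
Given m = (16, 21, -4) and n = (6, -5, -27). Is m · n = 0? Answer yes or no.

no

m · n = 16·6 + 21·(-5) + (-4)·(-27) = 96 - 105 + 108 = 99
Nonzero, so the vectors are not orthogonal.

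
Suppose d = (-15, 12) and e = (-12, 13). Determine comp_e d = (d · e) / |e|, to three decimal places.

d · e = (-15)·(-12) + 12·13 = 180 + 156 = 336
|e| = √(144 + 169) = √313 ≈ 17.6918
comp_e d = 336 / √313 ≈ 18.992

18.992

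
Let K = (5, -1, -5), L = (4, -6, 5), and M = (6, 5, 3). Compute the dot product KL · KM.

KL = L − K = (-1, -5, 10)
KM = M − K = (1, 6, 8)
KL · KM = (-1)·1 + (-5)·6 + 10·8 = -1 - 30 + 80 = 49

49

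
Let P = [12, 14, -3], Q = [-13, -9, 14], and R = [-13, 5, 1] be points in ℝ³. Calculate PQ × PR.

(61, -325, -350)

PQ = (-25, -23, 17)
PR = (-25, -9, 4)
i: (-23)·4 - 17·(-9) = -92 - (-153) = 61
j: 17·(-25) - (-25)·4 = -425 - (-100) = -325
k: (-25)·(-9) - (-23)·(-25) = 225 - 575 = -350
PQ × PR = (61, -325, -350)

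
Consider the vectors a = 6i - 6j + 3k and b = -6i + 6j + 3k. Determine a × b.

i: (-6)·3 - 3·6 = -18 - 18 = -36
j: 3·(-6) - 6·3 = -18 - 18 = -36
k: 6·6 - (-6)·(-6) = 36 - 36 = 0
a × b = (-36, -36, 0)

(-36, -36, 0)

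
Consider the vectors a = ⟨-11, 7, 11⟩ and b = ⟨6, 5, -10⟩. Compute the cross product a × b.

(-125, -44, -97)

i: 7·(-10) - 11·5 = -70 - 55 = -125
j: 11·6 - (-11)·(-10) = 66 - 110 = -44
k: (-11)·5 - 7·6 = -55 - 42 = -97
a × b = (-125, -44, -97)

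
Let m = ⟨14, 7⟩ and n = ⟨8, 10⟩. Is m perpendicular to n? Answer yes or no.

no

m · n = 14·8 + 7·10 = 112 + 70 = 182
Nonzero, so the vectors are not orthogonal.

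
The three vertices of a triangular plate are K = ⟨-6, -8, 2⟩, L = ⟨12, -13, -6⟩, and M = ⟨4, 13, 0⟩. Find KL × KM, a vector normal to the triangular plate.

(178, -44, 428)

KL = (18, -5, -8)
KM = (10, 21, -2)
i: (-5)·(-2) - (-8)·21 = 10 - (-168) = 178
j: (-8)·10 - 18·(-2) = -80 - (-36) = -44
k: 18·21 - (-5)·10 = 378 - (-50) = 428
KL × KM = (178, -44, 428)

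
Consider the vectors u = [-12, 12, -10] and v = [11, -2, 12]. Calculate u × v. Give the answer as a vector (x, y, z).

(124, 34, -108)

i: 12·12 - (-10)·(-2) = 144 - 20 = 124
j: (-10)·11 - (-12)·12 = -110 - (-144) = 34
k: (-12)·(-2) - 12·11 = 24 - 132 = -108
u × v = (124, 34, -108)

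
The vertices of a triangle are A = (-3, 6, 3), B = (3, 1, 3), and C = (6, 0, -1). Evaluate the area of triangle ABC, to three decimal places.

16.256

AB = (6, -5, 0),  AC = (9, -6, -4)
i: (-5)·(-4) - 0·(-6) = 20 - 0 = 20
j: 0·9 - 6·(-4) = 0 - (-24) = 24
k: 6·(-6) - (-5)·9 = -36 - (-45) = 9
AB × AC = (20, 24, 9)
|AB × AC| = √1057 ≈ 32.5115
area = ½ · 32.5115 ≈ 16.256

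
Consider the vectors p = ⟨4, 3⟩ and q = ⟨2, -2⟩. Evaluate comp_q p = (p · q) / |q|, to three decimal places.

p · q = 4·2 + 3·(-2) = 8 - 6 = 2
|q| = √(4 + 4) = √8 ≈ 2.8284
comp_q p = 2 / √8 ≈ 0.707

0.707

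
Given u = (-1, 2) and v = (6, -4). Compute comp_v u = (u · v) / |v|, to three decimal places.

u · v = (-1)·6 + 2·(-4) = -6 - 8 = -14
|v| = √(36 + 16) = √52 ≈ 7.2111
comp_v u = -14 / √52 ≈ -1.941

-1.941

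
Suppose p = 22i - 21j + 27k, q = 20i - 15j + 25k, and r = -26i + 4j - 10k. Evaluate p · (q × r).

2180

q × r:
i: (-15)·(-10) - 25·4 = 150 - 100 = 50
j: 25·(-26) - 20·(-10) = -650 - (-200) = -450
k: 20·4 - (-15)·(-26) = 80 - 390 = -310
q × r = (50, -450, -310)
p · (q × r) = 22·50 + (-21)·(-450) + 27·(-310) = 1100 + 9450 - 8370 = 2180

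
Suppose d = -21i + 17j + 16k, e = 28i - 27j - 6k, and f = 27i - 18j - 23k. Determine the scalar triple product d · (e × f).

e × f:
i: (-27)·(-23) - (-6)·(-18) = 621 - 108 = 513
j: (-6)·27 - 28·(-23) = -162 - (-644) = 482
k: 28·(-18) - (-27)·27 = -504 - (-729) = 225
e × f = (513, 482, 225)
d · (e × f) = (-21)·513 + 17·482 + 16·225 = -10773 + 8194 + 3600 = 1021

1021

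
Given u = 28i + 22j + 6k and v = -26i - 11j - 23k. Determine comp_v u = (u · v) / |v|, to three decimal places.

-30.428

u · v = 28·(-26) + 22·(-11) + 6·(-23) = -728 - 242 - 138 = -1108
|v| = √(676 + 121 + 529) = √1326 ≈ 36.4143
comp_v u = -1108 / √1326 ≈ -30.428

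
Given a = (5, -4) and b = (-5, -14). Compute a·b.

31

a · b = 5·(-5) + (-4)·(-14) = -25 + 56 = 31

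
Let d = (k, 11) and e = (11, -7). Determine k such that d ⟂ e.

7

d · e = k·11 + 11·(-7) = -77 + 11k
Set equal to 0: 11k = 77, so k = 7.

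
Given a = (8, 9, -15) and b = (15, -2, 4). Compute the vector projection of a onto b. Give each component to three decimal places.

a · b = 8·15 + 9·(-2) + (-15)·4 = 120 - 18 - 60 = 42
|b|² = 225 + 4 + 16 = 245
proj_b a = (42/245) · (15, -2, 4) ≈ (2.571, -0.343, 0.686)

(2.571, -0.343, 0.686)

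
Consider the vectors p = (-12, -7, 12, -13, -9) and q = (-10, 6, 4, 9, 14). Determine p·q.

-117

p · q = (-12)·(-10) + (-7)·6 + 12·4 + (-13)·9 + (-9)·14 = 120 - 42 + 48 - 117 - 126 = -117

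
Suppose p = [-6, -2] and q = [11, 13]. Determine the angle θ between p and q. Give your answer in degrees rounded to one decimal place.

148.7

p · q = (-6)·11 + (-2)·13 = -66 - 26 = -92
|p|² = 36 + 4 = 40,  |p| = √40 ≈ 6.324555
|q|² = 121 + 169 = 290,  |q| = √290 ≈ 17.029386
cos θ = -92 / (6.324555 · 17.029386) ≈ -0.85420
θ = arccos(-0.85420) ≈ 148.7°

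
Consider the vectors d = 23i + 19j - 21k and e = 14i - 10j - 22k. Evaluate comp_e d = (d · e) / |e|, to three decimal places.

d · e = 23·14 + 19·(-10) + (-21)·(-22) = 322 - 190 + 462 = 594
|e| = √(196 + 100 + 484) = √780 ≈ 27.9285
comp_e d = 594 / √780 ≈ 21.269

21.269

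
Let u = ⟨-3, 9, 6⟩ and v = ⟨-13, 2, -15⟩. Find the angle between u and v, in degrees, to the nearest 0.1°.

u · v = (-3)·(-13) + 9·2 + 6·(-15) = 39 + 18 - 90 = -33
|u|² = 9 + 81 + 36 = 126,  |u| = √126 ≈ 11.224972
|v|² = 169 + 4 + 225 = 398,  |v| = √398 ≈ 19.949937
cos θ = -33 / (11.224972 · 19.949937) ≈ -0.14736
θ = arccos(-0.14736) ≈ 98.5°

98.5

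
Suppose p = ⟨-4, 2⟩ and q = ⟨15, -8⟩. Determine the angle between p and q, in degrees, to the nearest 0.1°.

178.5

p · q = (-4)·15 + 2·(-8) = -60 - 16 = -76
|p|² = 16 + 4 = 20,  |p| = √20 ≈ 4.472136
|q|² = 225 + 64 = 289,  |q| = √289 ≈ 17.000000
cos θ = -76 / (4.472136 · 17.000000) ≈ -0.99965
θ = arccos(-0.99965) ≈ 178.5°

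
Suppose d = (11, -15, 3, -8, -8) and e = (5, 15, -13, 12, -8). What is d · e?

d · e = 11·5 + (-15)·15 + 3·(-13) + (-8)·12 + (-8)·(-8) = 55 - 225 - 39 - 96 + 64 = -241

-241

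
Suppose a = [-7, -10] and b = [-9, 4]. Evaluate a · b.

a · b = (-7)·(-9) + (-10)·4 = 63 - 40 = 23

23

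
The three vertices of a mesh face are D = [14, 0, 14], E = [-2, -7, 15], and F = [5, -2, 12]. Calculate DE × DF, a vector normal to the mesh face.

DE = (-16, -7, 1)
DF = (-9, -2, -2)
i: (-7)·(-2) - 1·(-2) = 14 - (-2) = 16
j: 1·(-9) - (-16)·(-2) = -9 - 32 = -41
k: (-16)·(-2) - (-7)·(-9) = 32 - 63 = -31
DE × DF = (16, -41, -31)

(16, -41, -31)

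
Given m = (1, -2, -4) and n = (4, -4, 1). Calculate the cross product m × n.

(-18, -17, 4)

i: (-2)·1 - (-4)·(-4) = -2 - 16 = -18
j: (-4)·4 - 1·1 = -16 - 1 = -17
k: 1·(-4) - (-2)·4 = -4 - (-8) = 4
m × n = (-18, -17, 4)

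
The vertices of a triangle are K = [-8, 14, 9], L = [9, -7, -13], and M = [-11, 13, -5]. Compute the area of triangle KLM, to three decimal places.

KL = (17, -21, -22),  KM = (-3, -1, -14)
i: (-21)·(-14) - (-22)·(-1) = 294 - 22 = 272
j: (-22)·(-3) - 17·(-14) = 66 - (-238) = 304
k: 17·(-1) - (-21)·(-3) = -17 - 63 = -80
KL × KM = (272, 304, -80)
|KL × KM| = √172800 ≈ 415.6922
area = ½ · 415.6922 ≈ 207.846

207.846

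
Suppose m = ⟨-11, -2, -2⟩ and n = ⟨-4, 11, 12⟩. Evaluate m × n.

i: (-2)·12 - (-2)·11 = -24 - (-22) = -2
j: (-2)·(-4) - (-11)·12 = 8 - (-132) = 140
k: (-11)·11 - (-2)·(-4) = -121 - 8 = -129
m × n = (-2, 140, -129)

(-2, 140, -129)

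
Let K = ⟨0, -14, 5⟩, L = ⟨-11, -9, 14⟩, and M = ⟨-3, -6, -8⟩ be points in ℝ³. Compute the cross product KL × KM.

(-137, -170, -73)

KL = (-11, 5, 9)
KM = (-3, 8, -13)
i: 5·(-13) - 9·8 = -65 - 72 = -137
j: 9·(-3) - (-11)·(-13) = -27 - 143 = -170
k: (-11)·8 - 5·(-3) = -88 - (-15) = -73
KL × KM = (-137, -170, -73)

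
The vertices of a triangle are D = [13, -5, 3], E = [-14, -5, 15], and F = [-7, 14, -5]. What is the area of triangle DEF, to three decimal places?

361.624

DE = (-27, 0, 12),  DF = (-20, 19, -8)
i: 0·(-8) - 12·19 = 0 - 228 = -228
j: 12·(-20) - (-27)·(-8) = -240 - 216 = -456
k: (-27)·19 - 0·(-20) = -513 - 0 = -513
DE × DF = (-228, -456, -513)
|DE × DF| = √523089 ≈ 723.2489
area = ½ · 723.2489 ≈ 361.624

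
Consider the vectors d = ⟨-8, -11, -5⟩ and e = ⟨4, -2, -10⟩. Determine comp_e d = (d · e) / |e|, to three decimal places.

d · e = (-8)·4 + (-11)·(-2) + (-5)·(-10) = -32 + 22 + 50 = 40
|e| = √(16 + 4 + 100) = √120 ≈ 10.9545
comp_e d = 40 / √120 ≈ 3.651

3.651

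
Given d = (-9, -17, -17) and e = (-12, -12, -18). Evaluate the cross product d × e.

i: (-17)·(-18) - (-17)·(-12) = 306 - 204 = 102
j: (-17)·(-12) - (-9)·(-18) = 204 - 162 = 42
k: (-9)·(-12) - (-17)·(-12) = 108 - 204 = -96
d × e = (102, 42, -96)

(102, 42, -96)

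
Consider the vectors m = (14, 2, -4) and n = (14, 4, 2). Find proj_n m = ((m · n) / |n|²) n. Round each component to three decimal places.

(12.704, 3.630, 1.815)

m · n = 14·14 + 2·4 + (-4)·2 = 196 + 8 - 8 = 196
|n|² = 196 + 16 + 4 = 216
proj_n m = (196/216) · (14, 4, 2) ≈ (12.704, 3.630, 1.815)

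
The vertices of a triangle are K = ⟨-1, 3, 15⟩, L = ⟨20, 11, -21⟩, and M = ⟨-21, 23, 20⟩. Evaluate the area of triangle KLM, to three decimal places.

568.380

KL = (21, 8, -36),  KM = (-20, 20, 5)
i: 8·5 - (-36)·20 = 40 - (-720) = 760
j: (-36)·(-20) - 21·5 = 720 - 105 = 615
k: 21·20 - 8·(-20) = 420 - (-160) = 580
KL × KM = (760, 615, 580)
|KL × KM| = √1292225 ≈ 1136.7607
area = ½ · 1136.7607 ≈ 568.380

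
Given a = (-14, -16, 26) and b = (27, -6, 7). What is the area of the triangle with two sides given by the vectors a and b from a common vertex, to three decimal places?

476.496

i: (-16)·7 - 26·(-6) = -112 - (-156) = 44
j: 26·27 - (-14)·7 = 702 - (-98) = 800
k: (-14)·(-6) - (-16)·27 = 84 - (-432) = 516
a × b = (44, 800, 516)
|a × b| = √(44² + 800² + 516²) = √908192 ≈ 952.9911
area = ½ · 952.9911 ≈ 476.496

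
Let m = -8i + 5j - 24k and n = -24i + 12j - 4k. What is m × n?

i: 5·(-4) - (-24)·12 = -20 - (-288) = 268
j: (-24)·(-24) - (-8)·(-4) = 576 - 32 = 544
k: (-8)·12 - 5·(-24) = -96 - (-120) = 24
m × n = (268, 544, 24)

(268, 544, 24)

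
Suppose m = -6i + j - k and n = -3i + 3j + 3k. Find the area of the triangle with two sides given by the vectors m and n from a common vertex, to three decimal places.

13.248

i: 1·3 - (-1)·3 = 3 - (-3) = 6
j: (-1)·(-3) - (-6)·3 = 3 - (-18) = 21
k: (-6)·3 - 1·(-3) = -18 - (-3) = -15
m × n = (6, 21, -15)
|m × n| = √(6² + 21² + (-15)²) = √702 ≈ 26.4953
area = ½ · 26.4953 ≈ 13.248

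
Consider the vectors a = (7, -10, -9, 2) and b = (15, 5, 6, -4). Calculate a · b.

-7

a · b = 7·15 + (-10)·5 + (-9)·6 + 2·(-4) = 105 - 50 - 54 - 8 = -7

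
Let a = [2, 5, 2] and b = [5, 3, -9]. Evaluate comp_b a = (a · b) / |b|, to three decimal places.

a · b = 2·5 + 5·3 + 2·(-9) = 10 + 15 - 18 = 7
|b| = √(25 + 9 + 81) = √115 ≈ 10.7238
comp_b a = 7 / √115 ≈ 0.653

0.653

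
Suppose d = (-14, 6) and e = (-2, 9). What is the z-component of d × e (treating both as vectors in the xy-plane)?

-114

(-14)·9 - 6·(-2) = -126 - (-12) = -114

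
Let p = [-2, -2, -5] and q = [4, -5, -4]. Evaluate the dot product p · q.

22

p · q = (-2)·4 + (-2)·(-5) + (-5)·(-4) = -8 + 10 + 20 = 22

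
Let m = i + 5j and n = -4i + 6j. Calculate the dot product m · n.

26

m · n = 1·(-4) + 5·6 = -4 + 30 = 26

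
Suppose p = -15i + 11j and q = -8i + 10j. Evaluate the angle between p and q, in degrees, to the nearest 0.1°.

15.1

p · q = (-15)·(-8) + 11·10 = 120 + 110 = 230
|p|² = 225 + 121 = 346,  |p| = √346 ≈ 18.601075
|q|² = 64 + 100 = 164,  |q| = √164 ≈ 12.806248
cos θ = 230 / (18.601075 · 12.806248) ≈ 0.96553
θ = arccos(0.96553) ≈ 15.1°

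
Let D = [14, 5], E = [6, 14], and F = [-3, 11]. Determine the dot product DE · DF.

DE = E − D = (-8, 9)
DF = F − D = (-17, 6)
DE · DF = (-8)·(-17) + 9·6 = 136 + 54 = 190

190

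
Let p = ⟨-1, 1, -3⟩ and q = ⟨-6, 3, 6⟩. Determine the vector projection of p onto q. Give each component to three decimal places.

p · q = (-1)·(-6) + 1·3 + (-3)·6 = 6 + 3 - 18 = -9
|q|² = 36 + 9 + 36 = 81
proj_q p = (-9/81) · (-6, 3, 6) ≈ (0.667, -0.333, -0.667)

(0.667, -0.333, -0.667)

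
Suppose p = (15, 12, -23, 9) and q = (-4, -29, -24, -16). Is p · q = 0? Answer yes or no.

p · q = 15·(-4) + 12·(-29) + (-23)·(-24) + 9·(-16) = -60 - 348 + 552 - 144 = 0
Zero, so the vectors are orthogonal.

yes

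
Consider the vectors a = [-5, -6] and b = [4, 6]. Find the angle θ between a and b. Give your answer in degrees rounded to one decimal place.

173.9

a · b = (-5)·4 + (-6)·6 = -20 - 36 = -56
|a|² = 25 + 36 = 61,  |a| = √61 ≈ 7.810250
|b|² = 16 + 36 = 52,  |b| = √52 ≈ 7.211103
cos θ = -56 / (7.810250 · 7.211103) ≈ -0.99431
θ = arccos(-0.99431) ≈ 173.9°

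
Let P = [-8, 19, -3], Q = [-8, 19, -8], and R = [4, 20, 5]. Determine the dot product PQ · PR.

-40

PQ = Q − P = (0, 0, -5)
PR = R − P = (12, 1, 8)
PQ · PR = 0·12 + 0·1 + (-5)·8 = 0 + 0 - 40 = -40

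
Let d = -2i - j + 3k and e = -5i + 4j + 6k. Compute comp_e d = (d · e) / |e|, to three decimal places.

2.735

d · e = (-2)·(-5) + (-1)·4 + 3·6 = 10 - 4 + 18 = 24
|e| = √(25 + 16 + 36) = √77 ≈ 8.7750
comp_e d = 24 / √77 ≈ 2.735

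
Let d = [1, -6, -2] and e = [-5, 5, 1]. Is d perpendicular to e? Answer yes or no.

no

d · e = 1·(-5) + (-6)·5 + (-2)·1 = -5 - 30 - 2 = -37
Nonzero, so the vectors are not orthogonal.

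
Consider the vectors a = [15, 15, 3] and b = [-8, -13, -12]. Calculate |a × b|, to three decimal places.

i: 15·(-12) - 3·(-13) = -180 - (-39) = -141
j: 3·(-8) - 15·(-12) = -24 - (-180) = 156
k: 15·(-13) - 15·(-8) = -195 - (-120) = -75
a × b = (-141, 156, -75)
|a × b| = √((-141)² + 156² + (-75)²) = √49842 ≈ 223.2532

223.253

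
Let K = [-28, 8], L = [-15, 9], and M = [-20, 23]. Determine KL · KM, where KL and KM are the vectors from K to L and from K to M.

KL = L − K = (13, 1)
KM = M − K = (8, 15)
KL · KM = 13·8 + 1·15 = 104 + 15 = 119

119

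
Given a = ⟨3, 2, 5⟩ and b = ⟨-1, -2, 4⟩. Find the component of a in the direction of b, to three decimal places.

2.837

a · b = 3·(-1) + 2·(-2) + 5·4 = -3 - 4 + 20 = 13
|b| = √(1 + 4 + 16) = √21 ≈ 4.5826
comp_b a = 13 / √21 ≈ 2.837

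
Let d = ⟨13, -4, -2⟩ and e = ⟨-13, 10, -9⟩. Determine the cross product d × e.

i: (-4)·(-9) - (-2)·10 = 36 - (-20) = 56
j: (-2)·(-13) - 13·(-9) = 26 - (-117) = 143
k: 13·10 - (-4)·(-13) = 130 - 52 = 78
d × e = (56, 143, 78)

(56, 143, 78)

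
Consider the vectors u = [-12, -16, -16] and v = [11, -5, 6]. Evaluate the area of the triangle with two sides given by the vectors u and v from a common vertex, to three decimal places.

156.115

i: (-16)·6 - (-16)·(-5) = -96 - 80 = -176
j: (-16)·11 - (-12)·6 = -176 - (-72) = -104
k: (-12)·(-5) - (-16)·11 = 60 - (-176) = 236
u × v = (-176, -104, 236)
|u × v| = √((-176)² + (-104)² + 236²) = √97488 ≈ 312.2307
area = ½ · 312.2307 ≈ 156.115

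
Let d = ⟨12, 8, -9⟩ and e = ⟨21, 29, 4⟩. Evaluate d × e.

i: 8·4 - (-9)·29 = 32 - (-261) = 293
j: (-9)·21 - 12·4 = -189 - 48 = -237
k: 12·29 - 8·21 = 348 - 168 = 180
d × e = (293, -237, 180)

(293, -237, 180)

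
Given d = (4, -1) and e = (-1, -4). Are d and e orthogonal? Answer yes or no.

yes

d · e = 4·(-1) + (-1)·(-4) = -4 + 4 = 0
Zero, so the vectors are orthogonal.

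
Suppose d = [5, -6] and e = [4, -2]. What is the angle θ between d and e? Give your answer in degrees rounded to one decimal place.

d · e = 5·4 + (-6)·(-2) = 20 + 12 = 32
|d|² = 25 + 36 = 61,  |d| = √61 ≈ 7.810250
|e|² = 16 + 4 = 20,  |e| = √20 ≈ 4.472136
cos θ = 32 / (7.810250 · 4.472136) ≈ 0.91616
θ = arccos(0.91616) ≈ 23.6°

23.6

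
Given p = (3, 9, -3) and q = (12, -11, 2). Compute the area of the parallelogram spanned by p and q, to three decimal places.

i: 9·2 - (-3)·(-11) = 18 - 33 = -15
j: (-3)·12 - 3·2 = -36 - 6 = -42
k: 3·(-11) - 9·12 = -33 - 108 = -141
p × q = (-15, -42, -141)
|p × q| = √((-15)² + (-42)² + (-141)²) = √21870 ≈ 147.8851

147.885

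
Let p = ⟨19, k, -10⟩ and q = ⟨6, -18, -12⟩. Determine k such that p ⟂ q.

p · q = 19·6 + k·(-18) + (-10)·(-12) = 234 - 18k
Set equal to 0: -18k = -234, so k = 13.

13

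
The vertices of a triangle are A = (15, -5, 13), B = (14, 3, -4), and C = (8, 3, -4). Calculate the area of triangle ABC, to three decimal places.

56.365

AB = (-1, 8, -17),  AC = (-7, 8, -17)
i: 8·(-17) - (-17)·8 = -136 - (-136) = 0
j: (-17)·(-7) - (-1)·(-17) = 119 - 17 = 102
k: (-1)·8 - 8·(-7) = -8 - (-56) = 48
AB × AC = (0, 102, 48)
|AB × AC| = √12708 ≈ 112.7298
area = ½ · 112.7298 ≈ 56.365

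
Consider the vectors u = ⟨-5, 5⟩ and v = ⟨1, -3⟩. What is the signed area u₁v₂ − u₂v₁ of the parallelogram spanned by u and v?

10

(-5)·(-3) - 5·1 = 15 - 5 = 10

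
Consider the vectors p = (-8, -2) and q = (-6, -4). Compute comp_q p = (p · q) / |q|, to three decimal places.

7.766

p · q = (-8)·(-6) + (-2)·(-4) = 48 + 8 = 56
|q| = √(36 + 16) = √52 ≈ 7.2111
comp_q p = 56 / √52 ≈ 7.766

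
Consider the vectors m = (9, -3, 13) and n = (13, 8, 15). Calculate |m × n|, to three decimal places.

188.886

i: (-3)·15 - 13·8 = -45 - 104 = -149
j: 13·13 - 9·15 = 169 - 135 = 34
k: 9·8 - (-3)·13 = 72 - (-39) = 111
m × n = (-149, 34, 111)
|m × n| = √((-149)² + 34² + 111²) = √35678 ≈ 188.8862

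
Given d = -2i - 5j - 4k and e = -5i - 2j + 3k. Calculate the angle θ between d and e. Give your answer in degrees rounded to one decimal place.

78.8

d · e = (-2)·(-5) + (-5)·(-2) + (-4)·3 = 10 + 10 - 12 = 8
|d|² = 4 + 25 + 16 = 45,  |d| = √45 ≈ 6.708204
|e|² = 25 + 4 + 9 = 38,  |e| = √38 ≈ 6.164414
cos θ = 8 / (6.708204 · 6.164414) ≈ 0.19346
θ = arccos(0.19346) ≈ 78.8°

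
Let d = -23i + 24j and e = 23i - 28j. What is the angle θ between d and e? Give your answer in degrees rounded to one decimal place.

175.6

d · e = (-23)·23 + 24·(-28) = -529 - 672 = -1201
|d|² = 529 + 576 = 1105,  |d| = √1105 ≈ 33.241540
|e|² = 529 + 784 = 1313,  |e| = √1313 ≈ 36.235342
cos θ = -1201 / (33.241540 · 36.235342) ≈ -0.99708
θ = arccos(-0.99708) ≈ 175.6°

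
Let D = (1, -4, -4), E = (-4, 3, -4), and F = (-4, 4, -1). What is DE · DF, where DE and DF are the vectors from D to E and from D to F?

DE = E − D = (-5, 7, 0)
DF = F − D = (-5, 8, 3)
DE · DF = (-5)·(-5) + 7·8 + 0·3 = 25 + 56 + 0 = 81

81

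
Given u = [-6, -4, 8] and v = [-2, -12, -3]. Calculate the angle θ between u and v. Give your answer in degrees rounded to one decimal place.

u · v = (-6)·(-2) + (-4)·(-12) + 8·(-3) = 12 + 48 - 24 = 36
|u|² = 36 + 16 + 64 = 116,  |u| = √116 ≈ 10.770330
|v|² = 4 + 144 + 9 = 157,  |v| = √157 ≈ 12.529964
cos θ = 36 / (10.770330 · 12.529964) ≈ 0.26676
θ = arccos(0.26676) ≈ 74.5°

74.5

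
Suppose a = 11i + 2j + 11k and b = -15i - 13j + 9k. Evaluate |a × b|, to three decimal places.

329.220

i: 2·9 - 11·(-13) = 18 - (-143) = 161
j: 11·(-15) - 11·9 = -165 - 99 = -264
k: 11·(-13) - 2·(-15) = -143 - (-30) = -113
a × b = (161, -264, -113)
|a × b| = √(161² + (-264)² + (-113)²) = √108386 ≈ 329.2203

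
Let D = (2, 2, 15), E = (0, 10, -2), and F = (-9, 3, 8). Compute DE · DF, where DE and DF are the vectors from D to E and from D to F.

DE = E − D = (-2, 8, -17)
DF = F − D = (-11, 1, -7)
DE · DF = (-2)·(-11) + 8·1 + (-17)·(-7) = 22 + 8 + 119 = 149

149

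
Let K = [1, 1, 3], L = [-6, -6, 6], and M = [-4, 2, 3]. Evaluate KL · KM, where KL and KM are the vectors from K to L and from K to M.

KL = L − K = (-7, -7, 3)
KM = M − K = (-5, 1, 0)
KL · KM = (-7)·(-5) + (-7)·1 + 3·0 = 35 - 7 + 0 = 28

28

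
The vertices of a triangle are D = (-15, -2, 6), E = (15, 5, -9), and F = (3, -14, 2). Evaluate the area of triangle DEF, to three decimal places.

DE = (30, 7, -15),  DF = (18, -12, -4)
i: 7·(-4) - (-15)·(-12) = -28 - 180 = -208
j: (-15)·18 - 30·(-4) = -270 - (-120) = -150
k: 30·(-12) - 7·18 = -360 - 126 = -486
DE × DF = (-208, -150, -486)
|DE × DF| = √301960 ≈ 549.5089
area = ½ · 549.5089 ≈ 274.754

274.754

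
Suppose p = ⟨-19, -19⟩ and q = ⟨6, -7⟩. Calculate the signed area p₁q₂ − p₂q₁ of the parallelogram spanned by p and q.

(-19)·(-7) - (-19)·6 = 133 - (-114) = 247

247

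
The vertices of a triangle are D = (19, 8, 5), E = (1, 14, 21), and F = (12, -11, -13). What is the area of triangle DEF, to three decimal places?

DE = (-18, 6, 16),  DF = (-7, -19, -18)
i: 6·(-18) - 16·(-19) = -108 - (-304) = 196
j: 16·(-7) - (-18)·(-18) = -112 - 324 = -436
k: (-18)·(-19) - 6·(-7) = 342 - (-42) = 384
DE × DF = (196, -436, 384)
|DE × DF| = √375968 ≈ 613.1623
area = ½ · 613.1623 ≈ 306.581

306.581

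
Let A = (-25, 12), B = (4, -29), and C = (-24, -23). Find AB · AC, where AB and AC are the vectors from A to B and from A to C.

AB = B − A = (29, -41)
AC = C − A = (1, -35)
AB · AC = 29·1 + (-41)·(-35) = 29 + 1435 = 1464

1464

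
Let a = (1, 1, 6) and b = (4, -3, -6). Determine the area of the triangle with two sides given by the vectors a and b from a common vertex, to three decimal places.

16.530

i: 1·(-6) - 6·(-3) = -6 - (-18) = 12
j: 6·4 - 1·(-6) = 24 - (-6) = 30
k: 1·(-3) - 1·4 = -3 - 4 = -7
a × b = (12, 30, -7)
|a × b| = √(12² + 30² + (-7)²) = √1093 ≈ 33.0606
area = ½ · 33.0606 ≈ 16.530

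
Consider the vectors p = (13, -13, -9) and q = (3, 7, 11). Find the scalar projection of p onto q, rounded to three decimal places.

-11.286

p · q = 13·3 + (-13)·7 + (-9)·11 = 39 - 91 - 99 = -151
|q| = √(9 + 49 + 121) = √179 ≈ 13.3791
comp_q p = -151 / √179 ≈ -11.286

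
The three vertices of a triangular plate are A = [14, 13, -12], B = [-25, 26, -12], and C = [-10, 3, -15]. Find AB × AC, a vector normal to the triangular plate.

(-39, -117, 702)

AB = (-39, 13, 0)
AC = (-24, -10, -3)
i: 13·(-3) - 0·(-10) = -39 - 0 = -39
j: 0·(-24) - (-39)·(-3) = 0 - 117 = -117
k: (-39)·(-10) - 13·(-24) = 390 - (-312) = 702
AB × AC = (-39, -117, 702)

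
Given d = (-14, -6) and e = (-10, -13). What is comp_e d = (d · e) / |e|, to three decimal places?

13.292

d · e = (-14)·(-10) + (-6)·(-13) = 140 + 78 = 218
|e| = √(100 + 169) = √269 ≈ 16.4012
comp_e d = 218 / √269 ≈ 13.292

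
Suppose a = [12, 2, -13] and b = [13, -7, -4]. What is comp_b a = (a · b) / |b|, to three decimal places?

12.682

a · b = 12·13 + 2·(-7) + (-13)·(-4) = 156 - 14 + 52 = 194
|b| = √(169 + 49 + 16) = √234 ≈ 15.2971
comp_b a = 194 / √234 ≈ 12.682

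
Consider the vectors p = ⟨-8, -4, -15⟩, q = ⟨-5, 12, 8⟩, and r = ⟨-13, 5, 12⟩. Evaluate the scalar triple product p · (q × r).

-2621

q × r:
i: 12·12 - 8·5 = 144 - 40 = 104
j: 8·(-13) - (-5)·12 = -104 - (-60) = -44
k: (-5)·5 - 12·(-13) = -25 - (-156) = 131
q × r = (104, -44, 131)
p · (q × r) = (-8)·104 + (-4)·(-44) + (-15)·131 = -832 + 176 - 1965 = -2621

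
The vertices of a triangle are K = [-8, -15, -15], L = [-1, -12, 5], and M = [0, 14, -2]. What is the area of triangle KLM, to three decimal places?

287.003

KL = (7, 3, 20),  KM = (8, 29, 13)
i: 3·13 - 20·29 = 39 - 580 = -541
j: 20·8 - 7·13 = 160 - 91 = 69
k: 7·29 - 3·8 = 203 - 24 = 179
KL × KM = (-541, 69, 179)
|KL × KM| = √329483 ≈ 574.0061
area = ½ · 574.0061 ≈ 287.003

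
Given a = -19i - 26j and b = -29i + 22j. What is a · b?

-21

a · b = (-19)·(-29) + (-26)·22 = 551 - 572 = -21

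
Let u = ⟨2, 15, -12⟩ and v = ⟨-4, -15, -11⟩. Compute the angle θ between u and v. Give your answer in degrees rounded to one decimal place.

106.0

u · v = 2·(-4) + 15·(-15) + (-12)·(-11) = -8 - 225 + 132 = -101
|u|² = 4 + 225 + 144 = 373,  |u| = √373 ≈ 19.313208
|v|² = 16 + 225 + 121 = 362,  |v| = √362 ≈ 19.026298
cos θ = -101 / (19.313208 · 19.026298) ≈ -0.27486
θ = arccos(-0.27486) ≈ 106.0°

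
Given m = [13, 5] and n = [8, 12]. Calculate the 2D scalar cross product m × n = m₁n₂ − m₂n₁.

13·12 - 5·8 = 156 - 40 = 116

116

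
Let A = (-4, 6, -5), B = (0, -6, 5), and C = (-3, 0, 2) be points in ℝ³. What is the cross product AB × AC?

AB = (4, -12, 10)
AC = (1, -6, 7)
i: (-12)·7 - 10·(-6) = -84 - (-60) = -24
j: 10·1 - 4·7 = 10 - 28 = -18
k: 4·(-6) - (-12)·1 = -24 - (-12) = -12
AB × AC = (-24, -18, -12)

(-24, -18, -12)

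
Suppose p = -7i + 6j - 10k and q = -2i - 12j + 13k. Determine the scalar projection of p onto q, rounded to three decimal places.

p · q = (-7)·(-2) + 6·(-12) + (-10)·13 = 14 - 72 - 130 = -188
|q| = √(4 + 144 + 169) = √317 ≈ 17.8045
comp_q p = -188 / √317 ≈ -10.559

-10.559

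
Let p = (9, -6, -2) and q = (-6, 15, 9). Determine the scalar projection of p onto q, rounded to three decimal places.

-8.760

p · q = 9·(-6) + (-6)·15 + (-2)·9 = -54 - 90 - 18 = -162
|q| = √(36 + 225 + 81) = √342 ≈ 18.4932
comp_q p = -162 / √342 ≈ -8.760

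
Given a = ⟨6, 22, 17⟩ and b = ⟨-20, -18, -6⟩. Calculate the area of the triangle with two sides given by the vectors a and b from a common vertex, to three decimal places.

241.307

i: 22·(-6) - 17·(-18) = -132 - (-306) = 174
j: 17·(-20) - 6·(-6) = -340 - (-36) = -304
k: 6·(-18) - 22·(-20) = -108 - (-440) = 332
a × b = (174, -304, 332)
|a × b| = √(174² + (-304)² + 332²) = √232916 ≈ 482.6137
area = ½ · 482.6137 ≈ 241.307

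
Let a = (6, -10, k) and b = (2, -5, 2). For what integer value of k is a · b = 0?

a · b = 6·2 + (-10)·(-5) + k·2 = 62 + 2k
Set equal to 0: 2k = -62, so k = -31.

-31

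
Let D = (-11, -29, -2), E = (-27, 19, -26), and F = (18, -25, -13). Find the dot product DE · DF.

-8

DE = E − D = (-16, 48, -24)
DF = F − D = (29, 4, -11)
DE · DF = (-16)·29 + 48·4 + (-24)·(-11) = -464 + 192 + 264 = -8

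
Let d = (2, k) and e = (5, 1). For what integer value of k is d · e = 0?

-10

d · e = 2·5 + k·1 = 10 + 1k
Set equal to 0: 1k = -10, so k = -10.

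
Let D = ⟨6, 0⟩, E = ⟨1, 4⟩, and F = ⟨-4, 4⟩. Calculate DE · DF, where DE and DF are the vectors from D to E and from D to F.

DE = E − D = (-5, 4)
DF = F − D = (-10, 4)
DE · DF = (-5)·(-10) + 4·4 = 50 + 16 = 66

66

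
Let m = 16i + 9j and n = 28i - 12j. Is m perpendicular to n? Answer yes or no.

m · n = 16·28 + 9·(-12) = 448 - 108 = 340
Nonzero, so the vectors are not orthogonal.

no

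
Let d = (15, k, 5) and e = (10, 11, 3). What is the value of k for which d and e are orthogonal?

-15

d · e = 15·10 + k·11 + 5·3 = 165 + 11k
Set equal to 0: 11k = -165, so k = -15.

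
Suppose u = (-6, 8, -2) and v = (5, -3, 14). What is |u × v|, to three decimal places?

i: 8·14 - (-2)·(-3) = 112 - 6 = 106
j: (-2)·5 - (-6)·14 = -10 - (-84) = 74
k: (-6)·(-3) - 8·5 = 18 - 40 = -22
u × v = (106, 74, -22)
|u × v| = √(106² + 74² + (-22)²) = √17196 ≈ 131.1335

131.134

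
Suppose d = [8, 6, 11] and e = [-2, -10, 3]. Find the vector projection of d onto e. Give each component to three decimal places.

d · e = 8·(-2) + 6·(-10) + 11·3 = -16 - 60 + 33 = -43
|e|² = 4 + 100 + 9 = 113
proj_e d = (-43/113) · (-2, -10, 3) ≈ (0.761, 3.805, -1.142)

(0.761, 3.805, -1.142)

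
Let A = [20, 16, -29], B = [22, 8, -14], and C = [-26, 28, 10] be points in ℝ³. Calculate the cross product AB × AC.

AB = (2, -8, 15)
AC = (-46, 12, 39)
i: (-8)·39 - 15·12 = -312 - 180 = -492
j: 15·(-46) - 2·39 = -690 - 78 = -768
k: 2·12 - (-8)·(-46) = 24 - 368 = -344
AB × AC = (-492, -768, -344)

(-492, -768, -344)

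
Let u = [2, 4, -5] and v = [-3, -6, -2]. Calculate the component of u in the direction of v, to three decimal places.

-2.857

u · v = 2·(-3) + 4·(-6) + (-5)·(-2) = -6 - 24 + 10 = -20
|v| = √(9 + 36 + 4) = √49 ≈ 7.0000
comp_v u = -20 / √49 ≈ -2.857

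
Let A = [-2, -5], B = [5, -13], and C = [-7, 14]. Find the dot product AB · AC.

AB = B − A = (7, -8)
AC = C − A = (-5, 19)
AB · AC = 7·(-5) + (-8)·19 = -35 - 152 = -187

-187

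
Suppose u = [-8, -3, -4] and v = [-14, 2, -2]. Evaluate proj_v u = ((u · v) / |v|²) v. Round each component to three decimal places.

u · v = (-8)·(-14) + (-3)·2 + (-4)·(-2) = 112 - 6 + 8 = 114
|v|² = 196 + 4 + 4 = 204
proj_v u = (114/204) · (-14, 2, -2) ≈ (-7.824, 1.118, -1.118)

(-7.824, 1.118, -1.118)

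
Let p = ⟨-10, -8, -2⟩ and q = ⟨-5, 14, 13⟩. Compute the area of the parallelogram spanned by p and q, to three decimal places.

240.366

i: (-8)·13 - (-2)·14 = -104 - (-28) = -76
j: (-2)·(-5) - (-10)·13 = 10 - (-130) = 140
k: (-10)·14 - (-8)·(-5) = -140 - 40 = -180
p × q = (-76, 140, -180)
|p × q| = √((-76)² + 140² + (-180)²) = √57776 ≈ 240.3664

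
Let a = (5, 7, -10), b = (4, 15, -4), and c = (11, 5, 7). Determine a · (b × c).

1571

b × c:
i: 15·7 - (-4)·5 = 105 - (-20) = 125
j: (-4)·11 - 4·7 = -44 - 28 = -72
k: 4·5 - 15·11 = 20 - 165 = -145
b × c = (125, -72, -145)
a · (b × c) = 5·125 + 7·(-72) + (-10)·(-145) = 625 - 504 + 1450 = 1571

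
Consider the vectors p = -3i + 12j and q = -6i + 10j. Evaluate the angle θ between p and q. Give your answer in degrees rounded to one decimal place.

p · q = (-3)·(-6) + 12·10 = 18 + 120 = 138
|p|² = 9 + 144 = 153,  |p| = √153 ≈ 12.369317
|q|² = 36 + 100 = 136,  |q| = √136 ≈ 11.661904
cos θ = 138 / (12.369317 · 11.661904) ≈ 0.95667
θ = arccos(0.95667) ≈ 16.9°

16.9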